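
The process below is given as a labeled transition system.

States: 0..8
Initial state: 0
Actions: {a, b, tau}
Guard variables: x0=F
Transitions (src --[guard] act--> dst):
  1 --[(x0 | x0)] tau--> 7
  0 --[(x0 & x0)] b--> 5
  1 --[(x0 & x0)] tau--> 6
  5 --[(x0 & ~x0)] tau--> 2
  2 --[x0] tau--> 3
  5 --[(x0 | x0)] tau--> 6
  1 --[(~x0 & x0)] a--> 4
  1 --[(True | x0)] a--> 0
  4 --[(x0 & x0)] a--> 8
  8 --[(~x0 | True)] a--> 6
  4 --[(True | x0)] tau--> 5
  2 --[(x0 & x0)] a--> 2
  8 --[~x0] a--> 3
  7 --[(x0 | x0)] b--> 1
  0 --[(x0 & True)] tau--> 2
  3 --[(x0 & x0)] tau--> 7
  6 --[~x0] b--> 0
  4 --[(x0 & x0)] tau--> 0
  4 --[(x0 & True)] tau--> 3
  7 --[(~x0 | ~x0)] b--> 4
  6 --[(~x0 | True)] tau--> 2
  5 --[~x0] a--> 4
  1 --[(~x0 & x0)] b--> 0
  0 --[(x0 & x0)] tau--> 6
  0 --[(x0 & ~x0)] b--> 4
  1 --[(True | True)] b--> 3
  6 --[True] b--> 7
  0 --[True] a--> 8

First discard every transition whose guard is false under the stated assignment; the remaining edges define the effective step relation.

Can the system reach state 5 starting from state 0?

Answer: REACHABLE

Working:
After dropping false guards: 11 live edges.
L0 = {0}
L1 = {8}  now seen {0,8}
L2 = {3,6}  now seen {0,3,6,8}
L3 = {2,7}  now seen {0,2,3,6,7,8}
L4 = {4}  now seen {0,2,3,4,6,7,8}
L5 = {5}  now seen {0,2,3,4,5,6,7,8}
R = {0,2,3,4,5,6,7,8}
Path to 5: a·a·b·b·tau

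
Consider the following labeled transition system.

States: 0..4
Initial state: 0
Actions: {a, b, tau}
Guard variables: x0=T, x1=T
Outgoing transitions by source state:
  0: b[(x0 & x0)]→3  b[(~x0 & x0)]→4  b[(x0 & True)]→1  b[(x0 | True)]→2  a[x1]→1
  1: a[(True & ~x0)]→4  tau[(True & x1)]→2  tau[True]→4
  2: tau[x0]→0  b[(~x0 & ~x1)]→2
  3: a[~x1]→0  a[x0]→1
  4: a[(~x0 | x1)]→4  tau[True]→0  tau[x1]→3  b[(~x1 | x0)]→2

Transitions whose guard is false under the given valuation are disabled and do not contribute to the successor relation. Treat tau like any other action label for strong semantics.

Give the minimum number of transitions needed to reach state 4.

Layered search for 4:
  L0 = {0}
  L1 = {1,2,3}
  L2 = {4}
first hit 4 at d=2 via a·tau

Answer: 2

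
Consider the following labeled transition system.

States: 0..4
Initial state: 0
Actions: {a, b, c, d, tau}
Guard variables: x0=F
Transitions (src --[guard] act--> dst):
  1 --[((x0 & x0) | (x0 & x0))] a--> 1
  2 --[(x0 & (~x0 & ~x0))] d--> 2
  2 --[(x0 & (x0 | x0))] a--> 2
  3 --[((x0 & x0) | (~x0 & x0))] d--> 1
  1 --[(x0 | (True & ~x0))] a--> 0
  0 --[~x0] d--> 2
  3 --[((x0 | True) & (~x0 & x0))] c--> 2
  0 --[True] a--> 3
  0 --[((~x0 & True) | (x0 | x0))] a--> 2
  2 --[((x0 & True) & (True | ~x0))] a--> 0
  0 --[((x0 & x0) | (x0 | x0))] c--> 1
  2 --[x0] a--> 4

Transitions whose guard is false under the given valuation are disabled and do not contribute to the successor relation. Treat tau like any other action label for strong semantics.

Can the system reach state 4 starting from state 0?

Answer: UNREACHABLE

Working:
Guard filter leaves 4 enabled edge(s).
L0 = {0}
L1 = {2,3}  cumulative {0,2,3}
Reachable = {0,2,3}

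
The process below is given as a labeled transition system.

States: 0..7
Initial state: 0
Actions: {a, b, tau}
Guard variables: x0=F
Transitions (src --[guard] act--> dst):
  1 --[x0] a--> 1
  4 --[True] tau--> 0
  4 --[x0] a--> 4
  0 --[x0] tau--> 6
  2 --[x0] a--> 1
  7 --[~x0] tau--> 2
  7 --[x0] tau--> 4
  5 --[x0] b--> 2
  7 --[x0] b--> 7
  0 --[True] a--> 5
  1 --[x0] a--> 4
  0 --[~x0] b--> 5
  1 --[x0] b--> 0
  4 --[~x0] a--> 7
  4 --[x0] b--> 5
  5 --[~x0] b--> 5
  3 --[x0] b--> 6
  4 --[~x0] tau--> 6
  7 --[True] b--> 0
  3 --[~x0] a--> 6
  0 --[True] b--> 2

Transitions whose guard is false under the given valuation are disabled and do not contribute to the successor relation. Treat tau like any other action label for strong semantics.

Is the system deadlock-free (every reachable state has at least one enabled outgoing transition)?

Reachable = {0,2,5}
  0: a→5  b→2  b→5  [deg 3]
  2: ∅  [no exit]
  5: b→5  [deg 1]
Path to 2: b

Answer: DEADLOCK at state 2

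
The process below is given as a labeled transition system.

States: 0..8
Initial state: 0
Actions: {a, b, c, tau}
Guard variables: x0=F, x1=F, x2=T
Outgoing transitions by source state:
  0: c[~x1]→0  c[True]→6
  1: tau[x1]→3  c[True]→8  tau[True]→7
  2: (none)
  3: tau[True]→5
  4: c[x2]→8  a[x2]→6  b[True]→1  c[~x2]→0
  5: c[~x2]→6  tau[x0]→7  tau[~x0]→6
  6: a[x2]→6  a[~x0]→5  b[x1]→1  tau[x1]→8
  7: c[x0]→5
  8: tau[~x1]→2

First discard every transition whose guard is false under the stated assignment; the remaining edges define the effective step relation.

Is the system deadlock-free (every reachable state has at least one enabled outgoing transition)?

Answer: DEADLOCK-FREE

Trace:
Reach set: {0,5,6}
  0: c→0  c→6  [2 exit(s)]
  5: tau→6  [1 exit(s)]
  6: a→5  a→6  [2 exit(s)]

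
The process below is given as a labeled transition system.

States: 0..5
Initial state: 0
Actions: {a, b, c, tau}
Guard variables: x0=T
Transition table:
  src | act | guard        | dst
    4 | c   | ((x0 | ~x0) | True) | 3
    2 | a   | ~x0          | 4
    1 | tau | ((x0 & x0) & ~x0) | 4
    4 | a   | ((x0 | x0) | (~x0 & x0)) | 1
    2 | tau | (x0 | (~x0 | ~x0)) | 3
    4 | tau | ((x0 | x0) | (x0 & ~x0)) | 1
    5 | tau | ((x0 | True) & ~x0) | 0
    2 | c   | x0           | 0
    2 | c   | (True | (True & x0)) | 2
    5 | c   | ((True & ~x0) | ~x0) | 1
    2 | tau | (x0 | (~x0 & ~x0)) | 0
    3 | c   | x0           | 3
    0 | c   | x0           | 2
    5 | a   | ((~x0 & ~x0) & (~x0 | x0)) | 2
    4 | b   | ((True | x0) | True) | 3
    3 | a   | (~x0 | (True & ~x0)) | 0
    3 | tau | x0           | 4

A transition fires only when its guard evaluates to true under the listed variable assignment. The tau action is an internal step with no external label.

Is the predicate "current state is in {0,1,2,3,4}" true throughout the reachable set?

Allowed set {0,1,2,3,4}
Reachable = {0,1,2,3,4}
  0: ✓
  1: ✓
  2: ✓
  3: ✓
  4: ✓

Answer: INVARIANT HOLDS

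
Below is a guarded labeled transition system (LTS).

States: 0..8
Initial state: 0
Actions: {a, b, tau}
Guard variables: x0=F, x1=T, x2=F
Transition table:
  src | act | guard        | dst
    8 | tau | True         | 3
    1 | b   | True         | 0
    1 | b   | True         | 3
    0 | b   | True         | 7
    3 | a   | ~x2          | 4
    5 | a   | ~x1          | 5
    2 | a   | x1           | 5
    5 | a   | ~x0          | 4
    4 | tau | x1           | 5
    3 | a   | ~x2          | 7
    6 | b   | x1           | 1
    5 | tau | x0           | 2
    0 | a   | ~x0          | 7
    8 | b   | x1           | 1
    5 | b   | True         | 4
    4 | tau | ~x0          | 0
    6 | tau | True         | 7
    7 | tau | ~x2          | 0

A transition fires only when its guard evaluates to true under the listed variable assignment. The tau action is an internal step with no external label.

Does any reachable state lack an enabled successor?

Answer: DEADLOCK-FREE

Analysis:
Reachable = {0,7}
  0: a→7  b→7  [deg 2]
  7: tau→0  [deg 1]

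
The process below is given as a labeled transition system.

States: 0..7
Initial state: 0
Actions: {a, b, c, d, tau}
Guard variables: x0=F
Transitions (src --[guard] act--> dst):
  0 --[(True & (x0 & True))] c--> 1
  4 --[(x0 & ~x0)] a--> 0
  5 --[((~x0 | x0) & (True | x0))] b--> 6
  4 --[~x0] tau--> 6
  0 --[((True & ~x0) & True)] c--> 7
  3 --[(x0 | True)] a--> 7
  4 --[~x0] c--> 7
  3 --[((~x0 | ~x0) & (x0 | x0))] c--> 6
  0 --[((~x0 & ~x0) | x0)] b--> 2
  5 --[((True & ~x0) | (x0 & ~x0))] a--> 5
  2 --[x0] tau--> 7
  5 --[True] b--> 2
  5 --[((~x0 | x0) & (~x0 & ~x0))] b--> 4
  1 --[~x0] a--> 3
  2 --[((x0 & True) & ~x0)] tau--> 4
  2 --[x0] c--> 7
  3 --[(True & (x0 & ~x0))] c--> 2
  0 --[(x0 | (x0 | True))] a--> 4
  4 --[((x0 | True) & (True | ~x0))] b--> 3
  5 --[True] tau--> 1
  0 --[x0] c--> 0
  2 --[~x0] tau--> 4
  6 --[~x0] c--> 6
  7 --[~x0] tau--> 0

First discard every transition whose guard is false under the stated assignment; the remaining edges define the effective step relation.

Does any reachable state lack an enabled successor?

Reachable = {0,2,3,4,6,7}
  0: a→4  b→2  c→7  [3 exit(s)]
  2: tau→4  [1 exit(s)]
  3: a→7  [1 exit(s)]
  4: b→3  c→7  tau→6  [3 exit(s)]
  6: c→6  [1 exit(s)]
  7: tau→0  [1 exit(s)]

Answer: DEADLOCK-FREE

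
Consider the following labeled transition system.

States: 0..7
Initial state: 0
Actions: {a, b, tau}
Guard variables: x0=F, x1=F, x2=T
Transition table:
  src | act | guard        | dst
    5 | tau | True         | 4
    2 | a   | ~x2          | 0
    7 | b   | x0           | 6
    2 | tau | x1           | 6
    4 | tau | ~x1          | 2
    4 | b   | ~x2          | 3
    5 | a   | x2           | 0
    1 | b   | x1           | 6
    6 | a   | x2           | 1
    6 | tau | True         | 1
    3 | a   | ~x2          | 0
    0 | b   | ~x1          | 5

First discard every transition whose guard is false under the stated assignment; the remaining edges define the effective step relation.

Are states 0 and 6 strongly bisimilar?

Bisimulation quotient by refinement:
  π0 = {{0,1,2,3,4,5,6,7}}
  π1 = {{0},{1,2,3,7},{4},{5,6}}
  π2 = {{0},{1,2,3,7},{4},{5},{6}}
stable after 3 split(s): 5 block(s)
[0]={0}  [6]={6}

Answer: NOT BISIMILAR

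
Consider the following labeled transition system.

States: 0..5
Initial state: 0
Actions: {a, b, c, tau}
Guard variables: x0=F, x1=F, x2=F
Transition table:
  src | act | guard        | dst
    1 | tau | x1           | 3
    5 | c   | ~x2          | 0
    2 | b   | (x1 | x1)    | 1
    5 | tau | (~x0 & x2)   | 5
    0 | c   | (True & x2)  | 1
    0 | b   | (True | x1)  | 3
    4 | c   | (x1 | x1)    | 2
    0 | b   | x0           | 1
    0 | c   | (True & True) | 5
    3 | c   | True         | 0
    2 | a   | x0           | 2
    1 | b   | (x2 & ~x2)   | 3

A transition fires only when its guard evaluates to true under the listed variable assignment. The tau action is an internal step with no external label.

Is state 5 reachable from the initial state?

Guard filter leaves 4 enabled edge(s).
Layer 0: {0}
Layer 1: {3,5}  total {0,3,5}
R = {0,3,5}
Path to 5: c

Answer: REACHABLE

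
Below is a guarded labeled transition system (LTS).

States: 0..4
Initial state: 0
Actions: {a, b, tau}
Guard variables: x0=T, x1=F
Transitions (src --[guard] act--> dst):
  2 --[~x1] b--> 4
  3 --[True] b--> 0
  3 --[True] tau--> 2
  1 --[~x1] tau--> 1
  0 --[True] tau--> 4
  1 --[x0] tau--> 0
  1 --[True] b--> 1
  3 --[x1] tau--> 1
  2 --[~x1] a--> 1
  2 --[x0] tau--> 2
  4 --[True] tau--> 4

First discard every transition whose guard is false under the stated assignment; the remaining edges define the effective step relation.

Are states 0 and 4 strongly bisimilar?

Answer: BISIMILAR

Working:
Bisimulation quotient by refinement:
  π0 = {{0,1,2,3,4}}
  π1 = {{0,4},{1,3},{2}}
  π2 = {{0,4},{1},{2},{3}}
4 equivalence class(es) (converged in 3)
[0]={0,4}  [4]={0,4}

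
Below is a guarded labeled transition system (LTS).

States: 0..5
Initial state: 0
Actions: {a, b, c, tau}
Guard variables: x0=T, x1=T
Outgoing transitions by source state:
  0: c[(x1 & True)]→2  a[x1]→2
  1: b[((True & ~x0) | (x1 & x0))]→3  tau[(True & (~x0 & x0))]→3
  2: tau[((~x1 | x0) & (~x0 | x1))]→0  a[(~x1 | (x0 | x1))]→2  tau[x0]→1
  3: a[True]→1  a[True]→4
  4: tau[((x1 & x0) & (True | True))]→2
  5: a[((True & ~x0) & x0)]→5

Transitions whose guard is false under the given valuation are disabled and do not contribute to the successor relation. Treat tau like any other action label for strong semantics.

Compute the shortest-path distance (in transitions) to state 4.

Layered search for 4:
  L0 = {0}
  L1 = {2}
  L2 = {1}
  L3 = {3}
  L4 = {4}
depth(4)=4, e.g. a·tau·b·a

Answer: 4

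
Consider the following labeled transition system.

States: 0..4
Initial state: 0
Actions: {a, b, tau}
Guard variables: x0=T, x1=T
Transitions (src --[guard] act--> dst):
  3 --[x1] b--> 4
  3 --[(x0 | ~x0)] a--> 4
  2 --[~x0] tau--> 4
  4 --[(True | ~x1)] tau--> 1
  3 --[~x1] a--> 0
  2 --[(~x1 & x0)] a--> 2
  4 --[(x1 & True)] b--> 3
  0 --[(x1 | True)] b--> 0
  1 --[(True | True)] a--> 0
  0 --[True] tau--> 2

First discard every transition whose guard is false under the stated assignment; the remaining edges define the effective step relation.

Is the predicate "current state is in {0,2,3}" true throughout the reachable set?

Safe = {0,2,3}
R = {0,2}
  0: safe
  2: safe

Answer: INVARIANT HOLDS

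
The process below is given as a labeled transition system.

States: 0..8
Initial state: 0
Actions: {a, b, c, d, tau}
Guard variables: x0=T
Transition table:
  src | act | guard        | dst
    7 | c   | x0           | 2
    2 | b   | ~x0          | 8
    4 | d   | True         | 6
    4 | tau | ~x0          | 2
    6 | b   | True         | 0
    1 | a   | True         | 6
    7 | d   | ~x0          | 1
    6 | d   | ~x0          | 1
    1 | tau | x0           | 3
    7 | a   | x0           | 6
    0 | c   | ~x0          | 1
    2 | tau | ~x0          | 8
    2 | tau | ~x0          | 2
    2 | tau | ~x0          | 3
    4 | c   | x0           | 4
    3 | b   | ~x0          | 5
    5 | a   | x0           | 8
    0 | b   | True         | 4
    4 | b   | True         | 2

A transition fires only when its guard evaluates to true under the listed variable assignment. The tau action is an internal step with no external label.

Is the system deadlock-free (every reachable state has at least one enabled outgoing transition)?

R = {0,2,4,6}
  0: b→4  [1 exit(s)]
  2: ∅  [no exit]
  4: b→2  c→4  d→6  [3 exit(s)]
  6: b→0  [1 exit(s)]
Path to 2: b·b

Answer: DEADLOCK at state 2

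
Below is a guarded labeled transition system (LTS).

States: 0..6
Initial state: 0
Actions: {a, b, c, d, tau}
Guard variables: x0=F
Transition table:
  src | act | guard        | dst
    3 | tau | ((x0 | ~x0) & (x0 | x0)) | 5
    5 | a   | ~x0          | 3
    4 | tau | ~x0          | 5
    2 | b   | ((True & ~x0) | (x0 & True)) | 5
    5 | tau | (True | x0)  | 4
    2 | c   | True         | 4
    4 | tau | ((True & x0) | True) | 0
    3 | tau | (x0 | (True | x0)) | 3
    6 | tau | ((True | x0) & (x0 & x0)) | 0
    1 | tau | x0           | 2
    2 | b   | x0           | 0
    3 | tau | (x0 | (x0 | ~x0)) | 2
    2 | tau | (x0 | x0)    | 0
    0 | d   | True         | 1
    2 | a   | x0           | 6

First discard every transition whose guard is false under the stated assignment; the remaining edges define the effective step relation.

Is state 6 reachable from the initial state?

After dropping false guards: 9 live edges.
L0 = {0}
L1 = {1}  cumulative {0,1}
Reach set: {0,1}

Answer: UNREACHABLE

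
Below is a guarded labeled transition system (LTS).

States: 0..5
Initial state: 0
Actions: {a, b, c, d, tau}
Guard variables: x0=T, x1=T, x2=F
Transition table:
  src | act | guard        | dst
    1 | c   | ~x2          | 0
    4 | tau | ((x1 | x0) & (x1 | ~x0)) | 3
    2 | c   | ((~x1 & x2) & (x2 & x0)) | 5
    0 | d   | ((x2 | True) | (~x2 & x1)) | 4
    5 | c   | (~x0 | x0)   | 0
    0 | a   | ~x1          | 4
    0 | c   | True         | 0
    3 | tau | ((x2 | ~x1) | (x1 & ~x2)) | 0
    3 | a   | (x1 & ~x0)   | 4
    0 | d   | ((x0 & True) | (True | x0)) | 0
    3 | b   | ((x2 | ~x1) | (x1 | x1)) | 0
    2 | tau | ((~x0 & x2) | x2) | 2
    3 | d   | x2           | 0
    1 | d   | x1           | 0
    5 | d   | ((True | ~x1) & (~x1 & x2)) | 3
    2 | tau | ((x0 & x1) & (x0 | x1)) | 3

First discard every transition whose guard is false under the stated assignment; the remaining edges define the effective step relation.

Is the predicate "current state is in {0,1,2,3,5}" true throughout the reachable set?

Safe = {0,1,2,3,5}
Reachable = {0,3,4}
  0: safe
  3: safe
  4: outside
witness against invariant: d → 4

Answer: INVARIANT VIOLATED at state 4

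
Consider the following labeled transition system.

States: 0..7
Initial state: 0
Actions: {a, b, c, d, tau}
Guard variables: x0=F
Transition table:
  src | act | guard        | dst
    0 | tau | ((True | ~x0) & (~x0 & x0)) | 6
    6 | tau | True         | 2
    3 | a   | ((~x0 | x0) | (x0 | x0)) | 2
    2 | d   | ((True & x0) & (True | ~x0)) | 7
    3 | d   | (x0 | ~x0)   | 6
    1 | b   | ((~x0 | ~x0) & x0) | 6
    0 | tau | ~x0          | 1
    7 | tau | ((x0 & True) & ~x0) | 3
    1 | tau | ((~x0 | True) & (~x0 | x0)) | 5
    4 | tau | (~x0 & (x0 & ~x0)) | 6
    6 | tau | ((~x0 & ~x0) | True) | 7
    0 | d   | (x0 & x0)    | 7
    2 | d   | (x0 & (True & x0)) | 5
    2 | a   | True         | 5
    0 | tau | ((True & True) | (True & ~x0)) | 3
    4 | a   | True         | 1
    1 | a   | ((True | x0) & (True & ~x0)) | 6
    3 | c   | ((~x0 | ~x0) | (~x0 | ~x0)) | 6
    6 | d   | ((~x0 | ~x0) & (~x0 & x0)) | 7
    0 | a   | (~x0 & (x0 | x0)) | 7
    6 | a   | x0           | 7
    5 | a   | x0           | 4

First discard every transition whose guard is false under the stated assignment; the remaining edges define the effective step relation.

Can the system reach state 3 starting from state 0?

11 transition(s) survive guard evaluation.
L0 = {0}
L1 = {1,3}  now seen {0,1,3}
L2 = {2,5,6}  now seen {0,1,2,3,5,6}
L3 = {7}  now seen {0,1,2,3,5,6,7}
Reach set: {0,1,2,3,5,6,7}
witness 3: tau

Answer: REACHABLE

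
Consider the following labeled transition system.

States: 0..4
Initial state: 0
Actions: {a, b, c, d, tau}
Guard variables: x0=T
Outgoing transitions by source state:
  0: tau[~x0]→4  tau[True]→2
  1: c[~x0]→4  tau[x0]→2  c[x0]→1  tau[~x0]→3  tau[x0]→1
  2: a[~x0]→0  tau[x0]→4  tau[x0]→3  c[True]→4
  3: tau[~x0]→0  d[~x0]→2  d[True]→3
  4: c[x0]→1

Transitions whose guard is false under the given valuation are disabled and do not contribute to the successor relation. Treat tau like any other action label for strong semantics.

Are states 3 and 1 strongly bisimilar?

Answer: NOT BISIMILAR

Trace:
Compute ~ classes (split until stable):
  π0 = {{0,1,2,3,4}}
  π1 = {{0},{1,2},{3},{4}}
  π2 = {{0},{1},{2},{3},{4}}
5 equivalence class(es) (converged in 3)
3∈{3}, 1∈{1}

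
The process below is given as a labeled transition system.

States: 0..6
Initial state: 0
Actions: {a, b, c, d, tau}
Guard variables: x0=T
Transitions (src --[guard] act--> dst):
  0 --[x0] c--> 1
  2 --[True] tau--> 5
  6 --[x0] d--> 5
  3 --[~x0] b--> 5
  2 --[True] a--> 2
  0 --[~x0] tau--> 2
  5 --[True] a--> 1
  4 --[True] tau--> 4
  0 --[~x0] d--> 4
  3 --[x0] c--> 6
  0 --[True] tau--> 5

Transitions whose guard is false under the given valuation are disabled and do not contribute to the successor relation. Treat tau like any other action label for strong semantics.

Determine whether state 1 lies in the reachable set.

Answer: REACHABLE

Analysis:
8 transition(s) survive guard evaluation.
L0 = {0}
L1 = {1,5}  total {0,1,5}
Reach set: {0,1,5}
witness 1: c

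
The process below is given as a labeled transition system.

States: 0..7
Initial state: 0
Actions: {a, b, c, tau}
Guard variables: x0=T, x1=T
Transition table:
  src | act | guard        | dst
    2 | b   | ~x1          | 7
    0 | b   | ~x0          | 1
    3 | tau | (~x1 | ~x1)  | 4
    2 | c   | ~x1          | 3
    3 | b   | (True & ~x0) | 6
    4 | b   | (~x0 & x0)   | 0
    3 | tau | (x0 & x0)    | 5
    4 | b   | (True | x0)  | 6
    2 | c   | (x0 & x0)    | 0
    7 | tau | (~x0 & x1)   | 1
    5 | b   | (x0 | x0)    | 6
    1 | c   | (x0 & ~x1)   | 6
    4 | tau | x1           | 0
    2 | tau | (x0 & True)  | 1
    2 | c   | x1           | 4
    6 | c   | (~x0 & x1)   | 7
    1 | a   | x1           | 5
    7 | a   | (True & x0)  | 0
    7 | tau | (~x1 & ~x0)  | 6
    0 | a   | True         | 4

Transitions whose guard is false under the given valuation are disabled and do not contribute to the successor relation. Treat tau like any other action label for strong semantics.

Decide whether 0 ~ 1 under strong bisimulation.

Refine partition for ~:
  round 0: {{0,1,2,3,4,5,6,7}}
  round 1: {{0,1,7},{2},{3},{4},{5},{6}}
  round 2: {{0},{1},{2},{3},{4},{5},{6},{7}}
8 equivalence class(es) (converged in 3)
class of 0: {0}; class of 1: {1}

Answer: NOT BISIMILAR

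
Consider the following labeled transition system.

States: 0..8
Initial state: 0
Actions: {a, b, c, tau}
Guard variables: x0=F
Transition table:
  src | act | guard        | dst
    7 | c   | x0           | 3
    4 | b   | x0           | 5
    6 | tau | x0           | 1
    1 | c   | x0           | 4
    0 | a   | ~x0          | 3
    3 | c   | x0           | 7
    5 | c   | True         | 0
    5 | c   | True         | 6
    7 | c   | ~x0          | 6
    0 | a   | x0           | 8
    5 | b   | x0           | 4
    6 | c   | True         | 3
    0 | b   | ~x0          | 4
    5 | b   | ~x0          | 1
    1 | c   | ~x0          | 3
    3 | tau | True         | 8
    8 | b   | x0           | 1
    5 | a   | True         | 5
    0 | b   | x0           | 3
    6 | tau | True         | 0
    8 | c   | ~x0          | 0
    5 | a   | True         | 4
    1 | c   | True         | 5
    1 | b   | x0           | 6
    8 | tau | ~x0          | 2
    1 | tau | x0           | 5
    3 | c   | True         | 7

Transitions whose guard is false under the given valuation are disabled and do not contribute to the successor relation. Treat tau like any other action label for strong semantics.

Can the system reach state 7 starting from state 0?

16 transition(s) survive guard evaluation.
L0 = {0}
L1 = {3,4}  total {0,3,4}
L2 = {7,8}  total {0,3,4,7,8}
L3 = {2,6}  total {0,2,3,4,6,7,8}
Reach set: {0,2,3,4,6,7,8}
witness 7: a·c

Answer: REACHABLE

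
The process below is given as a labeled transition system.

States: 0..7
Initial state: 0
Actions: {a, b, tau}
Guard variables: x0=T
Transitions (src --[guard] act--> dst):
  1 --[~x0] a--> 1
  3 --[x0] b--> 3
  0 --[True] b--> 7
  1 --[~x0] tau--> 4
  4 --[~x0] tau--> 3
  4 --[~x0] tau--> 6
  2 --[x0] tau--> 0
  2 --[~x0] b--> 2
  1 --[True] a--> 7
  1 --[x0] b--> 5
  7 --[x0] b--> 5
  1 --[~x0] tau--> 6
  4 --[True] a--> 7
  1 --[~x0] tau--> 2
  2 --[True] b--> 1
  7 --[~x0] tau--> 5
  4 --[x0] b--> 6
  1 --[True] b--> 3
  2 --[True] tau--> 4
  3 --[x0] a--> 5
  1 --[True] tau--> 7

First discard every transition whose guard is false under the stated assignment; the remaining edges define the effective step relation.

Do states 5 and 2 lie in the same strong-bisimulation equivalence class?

Answer: NOT BISIMILAR

Trace:
Compute ~ classes (split until stable):
  round 0: {{0,1,2,3,4,5,6,7}}
  round 1: {{0,7},{1},{2},{3,4},{5,6}}
  round 2: {{0},{1},{2},{3},{4},{5,6},{7}}
stable after 3 split(s): 7 block(s)
[5]={5,6}  [2]={2}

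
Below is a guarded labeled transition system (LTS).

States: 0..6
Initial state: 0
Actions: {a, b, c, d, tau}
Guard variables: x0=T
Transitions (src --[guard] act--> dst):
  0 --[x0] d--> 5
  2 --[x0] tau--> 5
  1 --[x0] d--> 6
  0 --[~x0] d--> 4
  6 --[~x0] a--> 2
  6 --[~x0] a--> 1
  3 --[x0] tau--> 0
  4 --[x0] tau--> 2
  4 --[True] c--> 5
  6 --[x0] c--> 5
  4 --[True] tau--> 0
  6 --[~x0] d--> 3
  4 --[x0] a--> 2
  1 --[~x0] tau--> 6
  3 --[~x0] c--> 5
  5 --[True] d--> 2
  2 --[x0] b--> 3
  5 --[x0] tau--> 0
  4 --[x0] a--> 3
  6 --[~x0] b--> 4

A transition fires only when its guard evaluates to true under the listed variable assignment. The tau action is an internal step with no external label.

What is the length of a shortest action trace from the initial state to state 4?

Answer: UNREACHABLE

Trace:
Breadth-first toward 4:
  Layer 0: {0}
  Layer 1: {5}
  Layer 2: {2}
  Layer 3: {3}
4 never appears.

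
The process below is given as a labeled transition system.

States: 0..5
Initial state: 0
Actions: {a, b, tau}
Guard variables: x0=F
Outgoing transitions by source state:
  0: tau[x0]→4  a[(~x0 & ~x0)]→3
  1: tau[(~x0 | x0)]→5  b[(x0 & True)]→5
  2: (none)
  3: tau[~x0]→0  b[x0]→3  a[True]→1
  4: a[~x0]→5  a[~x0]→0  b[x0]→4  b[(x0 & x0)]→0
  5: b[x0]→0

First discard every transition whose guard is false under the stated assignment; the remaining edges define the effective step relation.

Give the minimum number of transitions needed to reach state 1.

Breadth-first toward 1:
  L0 = {0}
  L1 = {3}
  L2 = {1}
1 enters at depth 2; path a·a

Answer: 2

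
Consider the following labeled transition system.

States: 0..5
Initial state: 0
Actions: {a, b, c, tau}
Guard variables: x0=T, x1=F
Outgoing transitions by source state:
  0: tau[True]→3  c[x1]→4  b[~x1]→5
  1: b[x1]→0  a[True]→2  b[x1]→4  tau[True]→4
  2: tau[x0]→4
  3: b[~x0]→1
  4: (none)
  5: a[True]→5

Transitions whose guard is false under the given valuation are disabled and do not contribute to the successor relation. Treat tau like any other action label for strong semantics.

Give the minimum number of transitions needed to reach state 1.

Breadth-first toward 1:
  Layer 0: {0}
  Layer 1: {3,5}
1 never appears.

Answer: UNREACHABLE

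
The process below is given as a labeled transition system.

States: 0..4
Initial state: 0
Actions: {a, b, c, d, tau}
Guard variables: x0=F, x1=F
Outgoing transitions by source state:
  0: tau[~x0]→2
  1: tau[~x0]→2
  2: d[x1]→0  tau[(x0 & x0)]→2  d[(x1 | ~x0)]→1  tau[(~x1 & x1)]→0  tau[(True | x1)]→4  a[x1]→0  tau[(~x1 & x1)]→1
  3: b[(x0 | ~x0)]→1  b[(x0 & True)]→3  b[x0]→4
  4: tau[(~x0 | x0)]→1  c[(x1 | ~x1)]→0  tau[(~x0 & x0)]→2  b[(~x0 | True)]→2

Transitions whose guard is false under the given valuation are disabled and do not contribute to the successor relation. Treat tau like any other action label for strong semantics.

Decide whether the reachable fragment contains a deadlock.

Reachable = {0,1,2,4}
  0: tau→2  [1 out]
  1: tau→2  [1 out]
  2: d→1  tau→4  [2 out]
  4: b→2  c→0  tau→1  [3 out]

Answer: DEADLOCK-FREE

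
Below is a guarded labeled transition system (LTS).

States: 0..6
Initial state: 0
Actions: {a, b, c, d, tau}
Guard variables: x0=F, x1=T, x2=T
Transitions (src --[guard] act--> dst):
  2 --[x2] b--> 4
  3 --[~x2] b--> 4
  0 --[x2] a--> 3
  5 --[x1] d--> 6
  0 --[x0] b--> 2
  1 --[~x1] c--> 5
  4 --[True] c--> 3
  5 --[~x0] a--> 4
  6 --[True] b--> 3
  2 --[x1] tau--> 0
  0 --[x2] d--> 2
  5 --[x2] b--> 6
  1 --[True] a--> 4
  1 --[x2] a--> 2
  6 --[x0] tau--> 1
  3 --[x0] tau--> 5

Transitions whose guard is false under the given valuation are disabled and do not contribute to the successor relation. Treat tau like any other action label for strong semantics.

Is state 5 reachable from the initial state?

Guard filter leaves 11 enabled edge(s).
Layer 0: {0}
Layer 1: {2,3}  now seen {0,2,3}
Layer 2: {4}  now seen {0,2,3,4}
Reachable = {0,2,3,4}

Answer: UNREACHABLE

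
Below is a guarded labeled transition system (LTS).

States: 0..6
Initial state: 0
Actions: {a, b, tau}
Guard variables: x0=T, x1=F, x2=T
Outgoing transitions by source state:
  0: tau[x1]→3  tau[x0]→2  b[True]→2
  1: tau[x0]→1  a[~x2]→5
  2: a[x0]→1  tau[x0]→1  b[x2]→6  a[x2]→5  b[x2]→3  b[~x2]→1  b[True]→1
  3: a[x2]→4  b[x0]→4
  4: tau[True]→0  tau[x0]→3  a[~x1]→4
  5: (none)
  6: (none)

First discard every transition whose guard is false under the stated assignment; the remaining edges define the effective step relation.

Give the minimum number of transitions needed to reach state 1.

Breadth-first toward 1:
  depth 0: {0}
  depth 1: {2}
  depth 2: {1,3,5,6}
first hit 1 at d=2 via b·a

Answer: 2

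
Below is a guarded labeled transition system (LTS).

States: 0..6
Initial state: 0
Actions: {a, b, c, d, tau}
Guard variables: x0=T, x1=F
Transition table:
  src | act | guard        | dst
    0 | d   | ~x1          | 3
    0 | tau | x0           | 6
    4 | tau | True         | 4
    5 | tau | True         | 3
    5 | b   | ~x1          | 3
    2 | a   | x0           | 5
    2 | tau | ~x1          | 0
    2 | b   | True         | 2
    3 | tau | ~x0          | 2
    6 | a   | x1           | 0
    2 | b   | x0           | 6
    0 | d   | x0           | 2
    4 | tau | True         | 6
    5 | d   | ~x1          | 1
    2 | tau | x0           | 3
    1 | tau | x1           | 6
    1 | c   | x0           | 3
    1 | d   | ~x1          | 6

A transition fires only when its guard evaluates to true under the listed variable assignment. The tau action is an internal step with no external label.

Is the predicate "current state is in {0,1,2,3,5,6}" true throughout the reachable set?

Inv-set: {0,1,2,3,5,6}
Reach set: {0,1,2,3,5,6}
  0: safe
  1: safe
  2: safe
  3: safe
  5: safe
  6: safe

Answer: INVARIANT HOLDS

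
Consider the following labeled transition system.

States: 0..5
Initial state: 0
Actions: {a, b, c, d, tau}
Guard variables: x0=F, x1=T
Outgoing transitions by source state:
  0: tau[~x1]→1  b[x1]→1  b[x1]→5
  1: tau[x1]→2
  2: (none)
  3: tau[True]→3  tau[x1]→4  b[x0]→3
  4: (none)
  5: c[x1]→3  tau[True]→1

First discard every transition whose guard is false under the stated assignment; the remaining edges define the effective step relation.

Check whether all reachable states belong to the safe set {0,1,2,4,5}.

Allowed set {0,1,2,4,5}
Reach set: {0,1,2,3,4,5}
  0: ✓
  1: ✓
  2: ✓
  3: ✗ unsafe
  4: ✓
  5: ✓
counterexample path to 3: b·c

Answer: INVARIANT VIOLATED at state 3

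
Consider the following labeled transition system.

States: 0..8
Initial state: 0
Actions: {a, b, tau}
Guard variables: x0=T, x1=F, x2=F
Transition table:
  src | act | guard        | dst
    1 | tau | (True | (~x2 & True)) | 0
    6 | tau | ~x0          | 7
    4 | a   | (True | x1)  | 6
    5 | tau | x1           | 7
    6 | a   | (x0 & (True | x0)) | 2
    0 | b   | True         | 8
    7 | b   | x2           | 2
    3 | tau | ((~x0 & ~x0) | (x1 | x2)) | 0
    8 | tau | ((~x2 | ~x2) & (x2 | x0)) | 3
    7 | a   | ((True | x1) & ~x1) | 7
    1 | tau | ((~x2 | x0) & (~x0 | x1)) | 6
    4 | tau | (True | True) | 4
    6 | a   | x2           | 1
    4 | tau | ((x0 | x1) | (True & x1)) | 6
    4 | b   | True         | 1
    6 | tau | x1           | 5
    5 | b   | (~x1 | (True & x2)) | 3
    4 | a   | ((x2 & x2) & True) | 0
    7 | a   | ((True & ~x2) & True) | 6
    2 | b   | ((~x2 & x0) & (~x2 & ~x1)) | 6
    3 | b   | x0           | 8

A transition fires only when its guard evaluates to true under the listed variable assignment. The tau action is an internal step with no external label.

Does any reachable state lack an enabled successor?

Reachable = {0,3,8}
  0: b→8  [deg 1]
  3: b→8  [deg 1]
  8: tau→3  [deg 1]

Answer: DEADLOCK-FREE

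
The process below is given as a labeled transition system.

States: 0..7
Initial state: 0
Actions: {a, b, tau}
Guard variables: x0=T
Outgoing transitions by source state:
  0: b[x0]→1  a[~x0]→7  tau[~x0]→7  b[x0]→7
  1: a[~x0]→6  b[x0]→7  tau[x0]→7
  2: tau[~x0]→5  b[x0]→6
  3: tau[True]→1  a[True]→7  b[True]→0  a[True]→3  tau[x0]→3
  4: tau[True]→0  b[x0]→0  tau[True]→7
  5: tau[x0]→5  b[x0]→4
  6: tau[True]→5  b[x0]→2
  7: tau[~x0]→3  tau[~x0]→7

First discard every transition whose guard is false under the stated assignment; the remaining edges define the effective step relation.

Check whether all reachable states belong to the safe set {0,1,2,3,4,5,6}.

Answer: INVARIANT VIOLATED at state 7

Analysis:
Safe = {0,1,2,3,4,5,6}
R = {0,1,7}
  0: ✓
  1: ✓
  7: VIOLATES
counterexample path to 7: b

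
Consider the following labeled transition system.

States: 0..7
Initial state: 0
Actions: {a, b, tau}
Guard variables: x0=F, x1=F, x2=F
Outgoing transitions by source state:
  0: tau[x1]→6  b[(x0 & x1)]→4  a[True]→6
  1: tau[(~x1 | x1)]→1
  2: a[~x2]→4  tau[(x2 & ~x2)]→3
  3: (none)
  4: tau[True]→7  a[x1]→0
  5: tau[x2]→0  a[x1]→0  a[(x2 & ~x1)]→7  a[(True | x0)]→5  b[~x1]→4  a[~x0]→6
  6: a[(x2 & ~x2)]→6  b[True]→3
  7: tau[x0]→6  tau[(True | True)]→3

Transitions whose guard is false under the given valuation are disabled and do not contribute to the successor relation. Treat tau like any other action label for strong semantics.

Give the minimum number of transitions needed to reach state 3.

BFS to 3:
  depth 0: {0}
  depth 1: {6}
  depth 2: {3}
first hit 3 at d=2 via a·b

Answer: 2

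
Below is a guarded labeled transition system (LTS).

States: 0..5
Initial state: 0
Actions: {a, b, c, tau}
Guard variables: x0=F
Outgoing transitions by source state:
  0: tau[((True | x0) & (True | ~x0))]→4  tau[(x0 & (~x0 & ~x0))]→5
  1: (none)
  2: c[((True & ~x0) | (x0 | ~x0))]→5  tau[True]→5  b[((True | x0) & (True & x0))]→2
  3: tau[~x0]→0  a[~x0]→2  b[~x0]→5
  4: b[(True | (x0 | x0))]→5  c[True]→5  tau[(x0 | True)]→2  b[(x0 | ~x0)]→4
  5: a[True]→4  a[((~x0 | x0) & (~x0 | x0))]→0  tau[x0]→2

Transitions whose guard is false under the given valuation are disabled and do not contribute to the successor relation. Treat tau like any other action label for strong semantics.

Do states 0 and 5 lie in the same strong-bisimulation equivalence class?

Compute ~ classes (split until stable):
  π0 = {{0,1,2,3,4,5}}
  π1 = {{0},{1},{2},{3},{4},{5}}
6 equivalence class(es) (converged in 2)
class of 0: {0}; class of 5: {5}

Answer: NOT BISIMILAR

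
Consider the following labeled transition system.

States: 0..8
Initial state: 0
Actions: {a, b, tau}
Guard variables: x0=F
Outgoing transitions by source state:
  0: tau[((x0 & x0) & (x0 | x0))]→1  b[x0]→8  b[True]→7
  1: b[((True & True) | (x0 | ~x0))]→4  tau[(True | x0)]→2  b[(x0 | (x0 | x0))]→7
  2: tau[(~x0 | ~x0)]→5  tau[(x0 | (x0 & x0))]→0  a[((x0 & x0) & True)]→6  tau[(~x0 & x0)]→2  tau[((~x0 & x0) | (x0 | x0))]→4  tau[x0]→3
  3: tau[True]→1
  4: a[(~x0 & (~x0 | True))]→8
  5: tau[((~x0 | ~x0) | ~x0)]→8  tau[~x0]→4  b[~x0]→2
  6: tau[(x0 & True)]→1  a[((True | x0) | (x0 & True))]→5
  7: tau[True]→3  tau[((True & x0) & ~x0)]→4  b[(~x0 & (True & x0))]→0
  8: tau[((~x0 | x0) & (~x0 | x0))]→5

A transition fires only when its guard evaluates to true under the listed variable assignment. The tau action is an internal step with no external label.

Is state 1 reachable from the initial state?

Answer: REACHABLE

Trace:
After dropping false guards: 12 live edges.
L0 = {0}
L1 = {7}  now seen {0,7}
L2 = {3}  now seen {0,3,7}
L3 = {1}  now seen {0,1,3,7}
L4 = {2,4}  now seen {0,1,2,3,4,7}
L5 = {5,8}  now seen {0,1,2,3,4,5,7,8}
R = {0,1,2,3,4,5,7,8}
Path to 1: b·tau·tau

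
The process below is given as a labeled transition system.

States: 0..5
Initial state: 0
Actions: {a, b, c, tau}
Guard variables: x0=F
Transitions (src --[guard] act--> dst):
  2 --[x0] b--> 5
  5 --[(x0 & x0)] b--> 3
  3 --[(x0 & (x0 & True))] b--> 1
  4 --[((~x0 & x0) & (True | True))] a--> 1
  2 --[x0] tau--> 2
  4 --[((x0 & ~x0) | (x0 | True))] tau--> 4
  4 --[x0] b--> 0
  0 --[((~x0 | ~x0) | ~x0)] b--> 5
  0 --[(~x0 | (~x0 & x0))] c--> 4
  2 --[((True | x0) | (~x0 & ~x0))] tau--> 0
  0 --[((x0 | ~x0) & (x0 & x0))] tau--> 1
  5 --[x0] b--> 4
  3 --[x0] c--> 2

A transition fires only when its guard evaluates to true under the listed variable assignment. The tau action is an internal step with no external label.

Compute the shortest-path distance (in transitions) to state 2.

Answer: UNREACHABLE

Trace:
Layered search for 2:
  L0 = {0}
  L1 = {4,5}
2 never appears.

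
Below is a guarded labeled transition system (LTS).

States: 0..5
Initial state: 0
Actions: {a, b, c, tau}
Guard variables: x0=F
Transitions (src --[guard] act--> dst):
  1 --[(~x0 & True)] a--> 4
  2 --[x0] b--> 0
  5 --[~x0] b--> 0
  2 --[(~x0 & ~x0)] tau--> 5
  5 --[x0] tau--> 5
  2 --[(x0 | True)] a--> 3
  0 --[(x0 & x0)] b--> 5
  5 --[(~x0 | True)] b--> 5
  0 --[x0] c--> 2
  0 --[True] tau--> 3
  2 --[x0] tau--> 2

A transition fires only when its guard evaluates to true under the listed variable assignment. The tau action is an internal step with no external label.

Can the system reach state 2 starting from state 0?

After dropping false guards: 6 live edges.
Layer 0: {0}
Layer 1: {3}  cumulative {0,3}
R = {0,3}

Answer: UNREACHABLE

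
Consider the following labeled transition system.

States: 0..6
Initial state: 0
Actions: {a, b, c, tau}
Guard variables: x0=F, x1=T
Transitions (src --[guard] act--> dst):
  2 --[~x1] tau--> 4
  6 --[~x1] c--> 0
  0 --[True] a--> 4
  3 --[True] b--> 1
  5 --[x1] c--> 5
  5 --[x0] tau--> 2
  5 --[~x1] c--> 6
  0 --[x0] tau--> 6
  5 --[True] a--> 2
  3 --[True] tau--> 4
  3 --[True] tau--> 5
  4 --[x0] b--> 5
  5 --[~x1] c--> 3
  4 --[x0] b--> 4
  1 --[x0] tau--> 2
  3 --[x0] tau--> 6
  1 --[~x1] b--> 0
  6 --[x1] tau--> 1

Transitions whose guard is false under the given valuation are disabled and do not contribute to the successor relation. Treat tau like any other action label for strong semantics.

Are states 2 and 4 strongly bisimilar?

Compute ~ classes (split until stable):
  π0 = {{0,1,2,3,4,5,6}}
  π1 = {{0},{1,2,4},{3},{5},{6}}
Fixed point at round 2; 5 class(es).
[2]={1,2,4}  [4]={1,2,4}

Answer: BISIMILAR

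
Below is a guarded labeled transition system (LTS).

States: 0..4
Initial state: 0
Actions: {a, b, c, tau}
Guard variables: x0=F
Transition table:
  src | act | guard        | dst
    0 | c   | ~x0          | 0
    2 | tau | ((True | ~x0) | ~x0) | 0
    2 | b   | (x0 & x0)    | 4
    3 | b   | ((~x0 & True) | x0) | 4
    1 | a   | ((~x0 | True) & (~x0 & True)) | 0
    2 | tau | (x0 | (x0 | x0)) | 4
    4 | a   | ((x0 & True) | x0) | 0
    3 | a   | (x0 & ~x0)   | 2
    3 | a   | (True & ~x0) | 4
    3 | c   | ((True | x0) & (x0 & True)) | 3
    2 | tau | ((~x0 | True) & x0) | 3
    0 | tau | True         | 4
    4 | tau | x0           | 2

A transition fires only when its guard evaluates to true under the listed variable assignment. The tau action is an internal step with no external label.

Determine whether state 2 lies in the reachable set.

Answer: UNREACHABLE

Trace:
After dropping false guards: 6 live edges.
L0 = {0}
L1 = {4}  now seen {0,4}
Reachable = {0,4}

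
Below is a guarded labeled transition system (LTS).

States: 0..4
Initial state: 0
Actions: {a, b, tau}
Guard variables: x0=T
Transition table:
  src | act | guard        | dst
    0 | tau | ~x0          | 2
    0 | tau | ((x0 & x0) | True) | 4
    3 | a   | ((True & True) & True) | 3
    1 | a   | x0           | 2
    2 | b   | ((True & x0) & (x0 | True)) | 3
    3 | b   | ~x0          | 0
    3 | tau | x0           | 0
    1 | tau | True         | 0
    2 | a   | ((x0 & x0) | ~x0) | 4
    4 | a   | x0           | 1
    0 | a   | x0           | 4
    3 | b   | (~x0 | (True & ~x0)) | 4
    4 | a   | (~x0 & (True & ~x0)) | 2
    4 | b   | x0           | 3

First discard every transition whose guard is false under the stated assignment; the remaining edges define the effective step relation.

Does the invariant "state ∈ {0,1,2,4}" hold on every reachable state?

Answer: INVARIANT VIOLATED at state 3

Working:
Allowed set {0,1,2,4}
R = {0,1,2,3,4}
  0: ✓
  1: ✓
  2: ✓
  3: VIOLATES
  4: ✓
reach 3 via tau·b — violates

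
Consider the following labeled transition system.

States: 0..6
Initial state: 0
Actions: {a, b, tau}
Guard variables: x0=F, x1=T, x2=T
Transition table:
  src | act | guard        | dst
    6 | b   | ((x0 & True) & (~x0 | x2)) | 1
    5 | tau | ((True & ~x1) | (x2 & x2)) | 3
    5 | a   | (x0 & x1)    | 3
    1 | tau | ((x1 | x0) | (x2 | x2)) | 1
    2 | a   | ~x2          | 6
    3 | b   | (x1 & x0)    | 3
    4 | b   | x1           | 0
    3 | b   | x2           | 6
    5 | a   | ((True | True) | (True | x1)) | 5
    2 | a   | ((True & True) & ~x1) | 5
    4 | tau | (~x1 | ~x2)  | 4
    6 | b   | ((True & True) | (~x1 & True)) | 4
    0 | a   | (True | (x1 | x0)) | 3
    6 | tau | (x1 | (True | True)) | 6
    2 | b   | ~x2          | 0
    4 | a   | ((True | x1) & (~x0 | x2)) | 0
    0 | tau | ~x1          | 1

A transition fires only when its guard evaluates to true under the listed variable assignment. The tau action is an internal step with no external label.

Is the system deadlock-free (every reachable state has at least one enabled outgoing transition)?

Answer: DEADLOCK-FREE

Trace:
Reach set: {0,3,4,6}
  0: a→3  [deg 1]
  3: b→6  [deg 1]
  4: a→0  b→0  [deg 2]
  6: b→4  tau→6  [deg 2]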